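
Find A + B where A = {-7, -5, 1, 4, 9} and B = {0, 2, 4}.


A + B = {a + b : a ∈ A, b ∈ B}.
Enumerate all |A|·|B| = 5·3 = 15 pairs (a, b) and collect distinct sums.
a = -7: -7+0=-7, -7+2=-5, -7+4=-3
a = -5: -5+0=-5, -5+2=-3, -5+4=-1
a = 1: 1+0=1, 1+2=3, 1+4=5
a = 4: 4+0=4, 4+2=6, 4+4=8
a = 9: 9+0=9, 9+2=11, 9+4=13
Collecting distinct sums: A + B = {-7, -5, -3, -1, 1, 3, 4, 5, 6, 8, 9, 11, 13}
|A + B| = 13

A + B = {-7, -5, -3, -1, 1, 3, 4, 5, 6, 8, 9, 11, 13}


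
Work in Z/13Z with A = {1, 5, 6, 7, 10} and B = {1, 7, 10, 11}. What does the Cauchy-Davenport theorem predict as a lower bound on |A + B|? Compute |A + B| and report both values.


Cauchy-Davenport: |A + B| ≥ min(p, |A| + |B| - 1) for A, B nonempty in Z/pZ.
|A| = 5, |B| = 4, p = 13.
CD lower bound = min(13, 5 + 4 - 1) = min(13, 8) = 8.
Compute A + B mod 13 directly:
a = 1: 1+1=2, 1+7=8, 1+10=11, 1+11=12
a = 5: 5+1=6, 5+7=12, 5+10=2, 5+11=3
a = 6: 6+1=7, 6+7=0, 6+10=3, 6+11=4
a = 7: 7+1=8, 7+7=1, 7+10=4, 7+11=5
a = 10: 10+1=11, 10+7=4, 10+10=7, 10+11=8
A + B = {0, 1, 2, 3, 4, 5, 6, 7, 8, 11, 12}, so |A + B| = 11.
Verify: 11 ≥ 8? Yes ✓.

CD lower bound = 8, actual |A + B| = 11.


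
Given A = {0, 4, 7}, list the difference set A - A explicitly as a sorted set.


A - A = {a - a' : a, a' ∈ A}.
Compute a - a' for each ordered pair (a, a'):
a = 0: 0-0=0, 0-4=-4, 0-7=-7
a = 4: 4-0=4, 4-4=0, 4-7=-3
a = 7: 7-0=7, 7-4=3, 7-7=0
Collecting distinct values (and noting 0 appears from a-a):
A - A = {-7, -4, -3, 0, 3, 4, 7}
|A - A| = 7

A - A = {-7, -4, -3, 0, 3, 4, 7}


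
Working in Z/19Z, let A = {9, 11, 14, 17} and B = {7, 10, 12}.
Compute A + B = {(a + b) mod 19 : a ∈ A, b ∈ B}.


Work in Z/19Z: reduce every sum a + b modulo 19.
Enumerate all 12 pairs:
a = 9: 9+7=16, 9+10=0, 9+12=2
a = 11: 11+7=18, 11+10=2, 11+12=4
a = 14: 14+7=2, 14+10=5, 14+12=7
a = 17: 17+7=5, 17+10=8, 17+12=10
Distinct residues collected: {0, 2, 4, 5, 7, 8, 10, 16, 18}
|A + B| = 9 (out of 19 total residues).

A + B = {0, 2, 4, 5, 7, 8, 10, 16, 18}


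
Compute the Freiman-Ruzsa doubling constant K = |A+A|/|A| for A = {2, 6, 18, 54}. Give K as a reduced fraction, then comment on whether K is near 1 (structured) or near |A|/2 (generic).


|A| = 4.
Compute A + A by enumerating all 16 pairs.
A + A = {4, 8, 12, 20, 24, 36, 56, 60, 72, 108}, so |A + A| = 10.
K = |A + A| / |A| = 10/4 = 5/2 ≈ 2.5000.
Reference: AP of size 4 gives K = 7/4 ≈ 1.7500; a fully generic set of size 4 gives K ≈ 2.5000.

|A| = 4, |A + A| = 10, K = 10/4 = 5/2.


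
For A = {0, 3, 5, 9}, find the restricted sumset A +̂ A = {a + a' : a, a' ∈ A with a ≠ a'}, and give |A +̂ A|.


Restricted sumset: A +̂ A = {a + a' : a ∈ A, a' ∈ A, a ≠ a'}.
Equivalently, take A + A and drop any sum 2a that is achievable ONLY as a + a for a ∈ A (i.e. sums representable only with equal summands).
Enumerate pairs (a, a') with a < a' (symmetric, so each unordered pair gives one sum; this covers all a ≠ a'):
  0 + 3 = 3
  0 + 5 = 5
  0 + 9 = 9
  3 + 5 = 8
  3 + 9 = 12
  5 + 9 = 14
Collected distinct sums: {3, 5, 8, 9, 12, 14}
|A +̂ A| = 6
(Reference bound: |A +̂ A| ≥ 2|A| - 3 for |A| ≥ 2, with |A| = 4 giving ≥ 5.)

|A +̂ A| = 6


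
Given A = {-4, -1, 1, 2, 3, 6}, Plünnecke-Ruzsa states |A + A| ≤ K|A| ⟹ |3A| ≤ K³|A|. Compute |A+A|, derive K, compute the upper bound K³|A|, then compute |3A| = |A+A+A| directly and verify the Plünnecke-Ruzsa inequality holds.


|A| = 6.
Step 1: Compute A + A by enumerating all 36 pairs.
A + A = {-8, -5, -3, -2, -1, 0, 1, 2, 3, 4, 5, 6, 7, 8, 9, 12}, so |A + A| = 16.
Step 2: Doubling constant K = |A + A|/|A| = 16/6 = 16/6 ≈ 2.6667.
Step 3: Plünnecke-Ruzsa gives |3A| ≤ K³·|A| = (2.6667)³ · 6 ≈ 113.7778.
Step 4: Compute 3A = A + A + A directly by enumerating all triples (a,b,c) ∈ A³; |3A| = 26.
Step 5: Check 26 ≤ 113.7778? Yes ✓.

K = 16/6, Plünnecke-Ruzsa bound K³|A| ≈ 113.7778, |3A| = 26, inequality holds.


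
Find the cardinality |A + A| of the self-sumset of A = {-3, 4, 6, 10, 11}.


A + A = {a + a' : a, a' ∈ A}; |A| = 5.
General bounds: 2|A| - 1 ≤ |A + A| ≤ |A|(|A|+1)/2, i.e. 9 ≤ |A + A| ≤ 15.
Lower bound 2|A|-1 is attained iff A is an arithmetic progression.
Enumerate sums a + a' for a ≤ a' (symmetric, so this suffices):
a = -3: -3+-3=-6, -3+4=1, -3+6=3, -3+10=7, -3+11=8
a = 4: 4+4=8, 4+6=10, 4+10=14, 4+11=15
a = 6: 6+6=12, 6+10=16, 6+11=17
a = 10: 10+10=20, 10+11=21
a = 11: 11+11=22
Distinct sums: {-6, 1, 3, 7, 8, 10, 12, 14, 15, 16, 17, 20, 21, 22}
|A + A| = 14

|A + A| = 14


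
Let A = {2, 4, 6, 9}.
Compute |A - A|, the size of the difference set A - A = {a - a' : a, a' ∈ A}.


A - A = {a - a' : a, a' ∈ A}; |A| = 4.
Bounds: 2|A|-1 ≤ |A - A| ≤ |A|² - |A| + 1, i.e. 7 ≤ |A - A| ≤ 13.
Note: 0 ∈ A - A always (from a - a). The set is symmetric: if d ∈ A - A then -d ∈ A - A.
Enumerate nonzero differences d = a - a' with a > a' (then include -d):
Positive differences: {2, 3, 4, 5, 7}
Full difference set: {0} ∪ (positive diffs) ∪ (negative diffs).
|A - A| = 1 + 2·5 = 11 (matches direct enumeration: 11).

|A - A| = 11


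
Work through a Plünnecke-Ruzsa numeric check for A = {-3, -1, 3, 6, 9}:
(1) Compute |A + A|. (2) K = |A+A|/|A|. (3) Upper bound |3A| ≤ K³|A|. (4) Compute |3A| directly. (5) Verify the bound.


|A| = 5.
Step 1: Compute A + A by enumerating all 25 pairs.
A + A = {-6, -4, -2, 0, 2, 3, 5, 6, 8, 9, 12, 15, 18}, so |A + A| = 13.
Step 2: Doubling constant K = |A + A|/|A| = 13/5 = 13/5 ≈ 2.6000.
Step 3: Plünnecke-Ruzsa gives |3A| ≤ K³·|A| = (2.6000)³ · 5 ≈ 87.8800.
Step 4: Compute 3A = A + A + A directly by enumerating all triples (a,b,c) ∈ A³; |3A| = 24.
Step 5: Check 24 ≤ 87.8800? Yes ✓.

K = 13/5, Plünnecke-Ruzsa bound K³|A| ≈ 87.8800, |3A| = 24, inequality holds.


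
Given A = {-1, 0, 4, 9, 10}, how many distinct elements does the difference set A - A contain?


A - A = {a - a' : a, a' ∈ A}; |A| = 5.
Bounds: 2|A|-1 ≤ |A - A| ≤ |A|² - |A| + 1, i.e. 9 ≤ |A - A| ≤ 21.
Note: 0 ∈ A - A always (from a - a). The set is symmetric: if d ∈ A - A then -d ∈ A - A.
Enumerate nonzero differences d = a - a' with a > a' (then include -d):
Positive differences: {1, 4, 5, 6, 9, 10, 11}
Full difference set: {0} ∪ (positive diffs) ∪ (negative diffs).
|A - A| = 1 + 2·7 = 15 (matches direct enumeration: 15).

|A - A| = 15


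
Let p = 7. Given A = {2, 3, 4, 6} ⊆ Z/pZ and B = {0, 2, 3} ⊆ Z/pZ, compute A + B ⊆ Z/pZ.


Work in Z/7Z: reduce every sum a + b modulo 7.
Enumerate all 12 pairs:
a = 2: 2+0=2, 2+2=4, 2+3=5
a = 3: 3+0=3, 3+2=5, 3+3=6
a = 4: 4+0=4, 4+2=6, 4+3=0
a = 6: 6+0=6, 6+2=1, 6+3=2
Distinct residues collected: {0, 1, 2, 3, 4, 5, 6}
|A + B| = 7 (out of 7 total residues).

A + B = {0, 1, 2, 3, 4, 5, 6}


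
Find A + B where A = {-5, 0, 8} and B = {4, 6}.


A + B = {a + b : a ∈ A, b ∈ B}.
Enumerate all |A|·|B| = 3·2 = 6 pairs (a, b) and collect distinct sums.
a = -5: -5+4=-1, -5+6=1
a = 0: 0+4=4, 0+6=6
a = 8: 8+4=12, 8+6=14
Collecting distinct sums: A + B = {-1, 1, 4, 6, 12, 14}
|A + B| = 6

A + B = {-1, 1, 4, 6, 12, 14}


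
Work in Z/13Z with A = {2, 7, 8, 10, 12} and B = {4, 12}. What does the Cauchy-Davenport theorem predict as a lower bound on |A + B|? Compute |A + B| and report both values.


Cauchy-Davenport: |A + B| ≥ min(p, |A| + |B| - 1) for A, B nonempty in Z/pZ.
|A| = 5, |B| = 2, p = 13.
CD lower bound = min(13, 5 + 2 - 1) = min(13, 6) = 6.
Compute A + B mod 13 directly:
a = 2: 2+4=6, 2+12=1
a = 7: 7+4=11, 7+12=6
a = 8: 8+4=12, 8+12=7
a = 10: 10+4=1, 10+12=9
a = 12: 12+4=3, 12+12=11
A + B = {1, 3, 6, 7, 9, 11, 12}, so |A + B| = 7.
Verify: 7 ≥ 6? Yes ✓.

CD lower bound = 6, actual |A + B| = 7.


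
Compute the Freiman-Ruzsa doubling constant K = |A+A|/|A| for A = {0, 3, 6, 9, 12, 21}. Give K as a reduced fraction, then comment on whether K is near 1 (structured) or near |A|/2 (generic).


|A| = 6.
Compute A + A by enumerating all 36 pairs.
A + A = {0, 3, 6, 9, 12, 15, 18, 21, 24, 27, 30, 33, 42}, so |A + A| = 13.
K = |A + A| / |A| = 13/6 (already in lowest terms) ≈ 2.1667.
Reference: AP of size 6 gives K = 11/6 ≈ 1.8333; a fully generic set of size 6 gives K ≈ 3.5000.

|A| = 6, |A + A| = 13, K = 13/6.


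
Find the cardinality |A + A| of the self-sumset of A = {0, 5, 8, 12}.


A + A = {a + a' : a, a' ∈ A}; |A| = 4.
General bounds: 2|A| - 1 ≤ |A + A| ≤ |A|(|A|+1)/2, i.e. 7 ≤ |A + A| ≤ 10.
Lower bound 2|A|-1 is attained iff A is an arithmetic progression.
Enumerate sums a + a' for a ≤ a' (symmetric, so this suffices):
a = 0: 0+0=0, 0+5=5, 0+8=8, 0+12=12
a = 5: 5+5=10, 5+8=13, 5+12=17
a = 8: 8+8=16, 8+12=20
a = 12: 12+12=24
Distinct sums: {0, 5, 8, 10, 12, 13, 16, 17, 20, 24}
|A + A| = 10

|A + A| = 10


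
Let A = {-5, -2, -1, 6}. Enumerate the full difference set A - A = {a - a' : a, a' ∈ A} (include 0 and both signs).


A - A = {a - a' : a, a' ∈ A}.
Compute a - a' for each ordered pair (a, a'):
a = -5: -5--5=0, -5--2=-3, -5--1=-4, -5-6=-11
a = -2: -2--5=3, -2--2=0, -2--1=-1, -2-6=-8
a = -1: -1--5=4, -1--2=1, -1--1=0, -1-6=-7
a = 6: 6--5=11, 6--2=8, 6--1=7, 6-6=0
Collecting distinct values (and noting 0 appears from a-a):
A - A = {-11, -8, -7, -4, -3, -1, 0, 1, 3, 4, 7, 8, 11}
|A - A| = 13

A - A = {-11, -8, -7, -4, -3, -1, 0, 1, 3, 4, 7, 8, 11}


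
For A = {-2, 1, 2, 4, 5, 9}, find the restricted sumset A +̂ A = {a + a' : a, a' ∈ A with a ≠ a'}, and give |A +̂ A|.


Restricted sumset: A +̂ A = {a + a' : a ∈ A, a' ∈ A, a ≠ a'}.
Equivalently, take A + A and drop any sum 2a that is achievable ONLY as a + a for a ∈ A (i.e. sums representable only with equal summands).
Enumerate pairs (a, a') with a < a' (symmetric, so each unordered pair gives one sum; this covers all a ≠ a'):
  -2 + 1 = -1
  -2 + 2 = 0
  -2 + 4 = 2
  -2 + 5 = 3
  -2 + 9 = 7
  1 + 2 = 3
  1 + 4 = 5
  1 + 5 = 6
  1 + 9 = 10
  2 + 4 = 6
  2 + 5 = 7
  2 + 9 = 11
  4 + 5 = 9
  4 + 9 = 13
  5 + 9 = 14
Collected distinct sums: {-1, 0, 2, 3, 5, 6, 7, 9, 10, 11, 13, 14}
|A +̂ A| = 12
(Reference bound: |A +̂ A| ≥ 2|A| - 3 for |A| ≥ 2, with |A| = 6 giving ≥ 9.)

|A +̂ A| = 12


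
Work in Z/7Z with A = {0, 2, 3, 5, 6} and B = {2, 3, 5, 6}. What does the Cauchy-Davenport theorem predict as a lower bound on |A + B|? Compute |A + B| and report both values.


Cauchy-Davenport: |A + B| ≥ min(p, |A| + |B| - 1) for A, B nonempty in Z/pZ.
|A| = 5, |B| = 4, p = 7.
CD lower bound = min(7, 5 + 4 - 1) = min(7, 8) = 7.
Compute A + B mod 7 directly:
a = 0: 0+2=2, 0+3=3, 0+5=5, 0+6=6
a = 2: 2+2=4, 2+3=5, 2+5=0, 2+6=1
a = 3: 3+2=5, 3+3=6, 3+5=1, 3+6=2
a = 5: 5+2=0, 5+3=1, 5+5=3, 5+6=4
a = 6: 6+2=1, 6+3=2, 6+5=4, 6+6=5
A + B = {0, 1, 2, 3, 4, 5, 6}, so |A + B| = 7.
Verify: 7 ≥ 7? Yes ✓.

CD lower bound = 7, actual |A + B| = 7.


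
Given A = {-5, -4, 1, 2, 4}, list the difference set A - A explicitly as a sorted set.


A - A = {a - a' : a, a' ∈ A}.
Compute a - a' for each ordered pair (a, a'):
a = -5: -5--5=0, -5--4=-1, -5-1=-6, -5-2=-7, -5-4=-9
a = -4: -4--5=1, -4--4=0, -4-1=-5, -4-2=-6, -4-4=-8
a = 1: 1--5=6, 1--4=5, 1-1=0, 1-2=-1, 1-4=-3
a = 2: 2--5=7, 2--4=6, 2-1=1, 2-2=0, 2-4=-2
a = 4: 4--5=9, 4--4=8, 4-1=3, 4-2=2, 4-4=0
Collecting distinct values (and noting 0 appears from a-a):
A - A = {-9, -8, -7, -6, -5, -3, -2, -1, 0, 1, 2, 3, 5, 6, 7, 8, 9}
|A - A| = 17

A - A = {-9, -8, -7, -6, -5, -3, -2, -1, 0, 1, 2, 3, 5, 6, 7, 8, 9}


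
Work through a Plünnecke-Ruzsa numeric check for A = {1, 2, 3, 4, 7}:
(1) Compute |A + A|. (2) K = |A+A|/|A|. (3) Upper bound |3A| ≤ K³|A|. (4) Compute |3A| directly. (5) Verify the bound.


|A| = 5.
Step 1: Compute A + A by enumerating all 25 pairs.
A + A = {2, 3, 4, 5, 6, 7, 8, 9, 10, 11, 14}, so |A + A| = 11.
Step 2: Doubling constant K = |A + A|/|A| = 11/5 = 11/5 ≈ 2.2000.
Step 3: Plünnecke-Ruzsa gives |3A| ≤ K³·|A| = (2.2000)³ · 5 ≈ 53.2400.
Step 4: Compute 3A = A + A + A directly by enumerating all triples (a,b,c) ∈ A³; |3A| = 17.
Step 5: Check 17 ≤ 53.2400? Yes ✓.

K = 11/5, Plünnecke-Ruzsa bound K³|A| ≈ 53.2400, |3A| = 17, inequality holds.


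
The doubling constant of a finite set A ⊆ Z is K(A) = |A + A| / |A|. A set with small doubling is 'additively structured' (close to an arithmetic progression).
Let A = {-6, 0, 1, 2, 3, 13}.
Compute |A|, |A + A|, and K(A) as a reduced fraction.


|A| = 6.
Compute A + A by enumerating all 36 pairs.
A + A = {-12, -6, -5, -4, -3, 0, 1, 2, 3, 4, 5, 6, 7, 13, 14, 15, 16, 26}, so |A + A| = 18.
K = |A + A| / |A| = 18/6 = 3/1 ≈ 3.0000.
Reference: AP of size 6 gives K = 11/6 ≈ 1.8333; a fully generic set of size 6 gives K ≈ 3.5000.

|A| = 6, |A + A| = 18, K = 18/6 = 3/1.


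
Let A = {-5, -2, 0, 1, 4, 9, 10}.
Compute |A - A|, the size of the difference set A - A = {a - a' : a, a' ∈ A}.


A - A = {a - a' : a, a' ∈ A}; |A| = 7.
Bounds: 2|A|-1 ≤ |A - A| ≤ |A|² - |A| + 1, i.e. 13 ≤ |A - A| ≤ 43.
Note: 0 ∈ A - A always (from a - a). The set is symmetric: if d ∈ A - A then -d ∈ A - A.
Enumerate nonzero differences d = a - a' with a > a' (then include -d):
Positive differences: {1, 2, 3, 4, 5, 6, 8, 9, 10, 11, 12, 14, 15}
Full difference set: {0} ∪ (positive diffs) ∪ (negative diffs).
|A - A| = 1 + 2·13 = 27 (matches direct enumeration: 27).

|A - A| = 27


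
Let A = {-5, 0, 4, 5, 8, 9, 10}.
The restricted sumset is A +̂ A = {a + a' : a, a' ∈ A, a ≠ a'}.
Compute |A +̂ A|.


Restricted sumset: A +̂ A = {a + a' : a ∈ A, a' ∈ A, a ≠ a'}.
Equivalently, take A + A and drop any sum 2a that is achievable ONLY as a + a for a ∈ A (i.e. sums representable only with equal summands).
Enumerate pairs (a, a') with a < a' (symmetric, so each unordered pair gives one sum; this covers all a ≠ a'):
  -5 + 0 = -5
  -5 + 4 = -1
  -5 + 5 = 0
  -5 + 8 = 3
  -5 + 9 = 4
  -5 + 10 = 5
  0 + 4 = 4
  0 + 5 = 5
  0 + 8 = 8
  0 + 9 = 9
  0 + 10 = 10
  4 + 5 = 9
  4 + 8 = 12
  4 + 9 = 13
  4 + 10 = 14
  5 + 8 = 13
  5 + 9 = 14
  5 + 10 = 15
  8 + 9 = 17
  8 + 10 = 18
  9 + 10 = 19
Collected distinct sums: {-5, -1, 0, 3, 4, 5, 8, 9, 10, 12, 13, 14, 15, 17, 18, 19}
|A +̂ A| = 16
(Reference bound: |A +̂ A| ≥ 2|A| - 3 for |A| ≥ 2, with |A| = 7 giving ≥ 11.)

|A +̂ A| = 16


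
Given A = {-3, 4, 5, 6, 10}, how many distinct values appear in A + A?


A + A = {a + a' : a, a' ∈ A}; |A| = 5.
General bounds: 2|A| - 1 ≤ |A + A| ≤ |A|(|A|+1)/2, i.e. 9 ≤ |A + A| ≤ 15.
Lower bound 2|A|-1 is attained iff A is an arithmetic progression.
Enumerate sums a + a' for a ≤ a' (symmetric, so this suffices):
a = -3: -3+-3=-6, -3+4=1, -3+5=2, -3+6=3, -3+10=7
a = 4: 4+4=8, 4+5=9, 4+6=10, 4+10=14
a = 5: 5+5=10, 5+6=11, 5+10=15
a = 6: 6+6=12, 6+10=16
a = 10: 10+10=20
Distinct sums: {-6, 1, 2, 3, 7, 8, 9, 10, 11, 12, 14, 15, 16, 20}
|A + A| = 14

|A + A| = 14


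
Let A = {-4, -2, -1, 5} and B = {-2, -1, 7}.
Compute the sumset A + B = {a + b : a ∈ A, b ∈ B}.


A + B = {a + b : a ∈ A, b ∈ B}.
Enumerate all |A|·|B| = 4·3 = 12 pairs (a, b) and collect distinct sums.
a = -4: -4+-2=-6, -4+-1=-5, -4+7=3
a = -2: -2+-2=-4, -2+-1=-3, -2+7=5
a = -1: -1+-2=-3, -1+-1=-2, -1+7=6
a = 5: 5+-2=3, 5+-1=4, 5+7=12
Collecting distinct sums: A + B = {-6, -5, -4, -3, -2, 3, 4, 5, 6, 12}
|A + B| = 10

A + B = {-6, -5, -4, -3, -2, 3, 4, 5, 6, 12}


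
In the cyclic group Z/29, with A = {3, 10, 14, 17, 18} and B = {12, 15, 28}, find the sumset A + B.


Work in Z/29Z: reduce every sum a + b modulo 29.
Enumerate all 15 pairs:
a = 3: 3+12=15, 3+15=18, 3+28=2
a = 10: 10+12=22, 10+15=25, 10+28=9
a = 14: 14+12=26, 14+15=0, 14+28=13
a = 17: 17+12=0, 17+15=3, 17+28=16
a = 18: 18+12=1, 18+15=4, 18+28=17
Distinct residues collected: {0, 1, 2, 3, 4, 9, 13, 15, 16, 17, 18, 22, 25, 26}
|A + B| = 14 (out of 29 total residues).

A + B = {0, 1, 2, 3, 4, 9, 13, 15, 16, 17, 18, 22, 25, 26}


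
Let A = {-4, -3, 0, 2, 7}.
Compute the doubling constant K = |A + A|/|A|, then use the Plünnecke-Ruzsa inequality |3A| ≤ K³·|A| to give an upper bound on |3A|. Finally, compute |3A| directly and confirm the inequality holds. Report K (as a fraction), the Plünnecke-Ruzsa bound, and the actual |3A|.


|A| = 5.
Step 1: Compute A + A by enumerating all 25 pairs.
A + A = {-8, -7, -6, -4, -3, -2, -1, 0, 2, 3, 4, 7, 9, 14}, so |A + A| = 14.
Step 2: Doubling constant K = |A + A|/|A| = 14/5 = 14/5 ≈ 2.8000.
Step 3: Plünnecke-Ruzsa gives |3A| ≤ K³·|A| = (2.8000)³ · 5 ≈ 109.7600.
Step 4: Compute 3A = A + A + A directly by enumerating all triples (a,b,c) ∈ A³; |3A| = 26.
Step 5: Check 26 ≤ 109.7600? Yes ✓.

K = 14/5, Plünnecke-Ruzsa bound K³|A| ≈ 109.7600, |3A| = 26, inequality holds.


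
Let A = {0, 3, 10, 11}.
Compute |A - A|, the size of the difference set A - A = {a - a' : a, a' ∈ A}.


A - A = {a - a' : a, a' ∈ A}; |A| = 4.
Bounds: 2|A|-1 ≤ |A - A| ≤ |A|² - |A| + 1, i.e. 7 ≤ |A - A| ≤ 13.
Note: 0 ∈ A - A always (from a - a). The set is symmetric: if d ∈ A - A then -d ∈ A - A.
Enumerate nonzero differences d = a - a' with a > a' (then include -d):
Positive differences: {1, 3, 7, 8, 10, 11}
Full difference set: {0} ∪ (positive diffs) ∪ (negative diffs).
|A - A| = 1 + 2·6 = 13 (matches direct enumeration: 13).

|A - A| = 13


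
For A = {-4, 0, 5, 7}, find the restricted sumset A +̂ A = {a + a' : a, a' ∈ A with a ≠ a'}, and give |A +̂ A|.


Restricted sumset: A +̂ A = {a + a' : a ∈ A, a' ∈ A, a ≠ a'}.
Equivalently, take A + A and drop any sum 2a that is achievable ONLY as a + a for a ∈ A (i.e. sums representable only with equal summands).
Enumerate pairs (a, a') with a < a' (symmetric, so each unordered pair gives one sum; this covers all a ≠ a'):
  -4 + 0 = -4
  -4 + 5 = 1
  -4 + 7 = 3
  0 + 5 = 5
  0 + 7 = 7
  5 + 7 = 12
Collected distinct sums: {-4, 1, 3, 5, 7, 12}
|A +̂ A| = 6
(Reference bound: |A +̂ A| ≥ 2|A| - 3 for |A| ≥ 2, with |A| = 4 giving ≥ 5.)

|A +̂ A| = 6


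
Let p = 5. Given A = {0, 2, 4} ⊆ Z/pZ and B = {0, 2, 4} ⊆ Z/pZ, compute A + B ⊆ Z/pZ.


Work in Z/5Z: reduce every sum a + b modulo 5.
Enumerate all 9 pairs:
a = 0: 0+0=0, 0+2=2, 0+4=4
a = 2: 2+0=2, 2+2=4, 2+4=1
a = 4: 4+0=4, 4+2=1, 4+4=3
Distinct residues collected: {0, 1, 2, 3, 4}
|A + B| = 5 (out of 5 total residues).

A + B = {0, 1, 2, 3, 4}


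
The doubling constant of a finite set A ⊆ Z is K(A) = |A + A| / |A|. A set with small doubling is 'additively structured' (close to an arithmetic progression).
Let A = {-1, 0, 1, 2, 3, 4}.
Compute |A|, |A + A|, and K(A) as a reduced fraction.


|A| = 6.
Compute A + A by enumerating all 36 pairs.
A + A = {-2, -1, 0, 1, 2, 3, 4, 5, 6, 7, 8}, so |A + A| = 11.
K = |A + A| / |A| = 11/6 (already in lowest terms) ≈ 1.8333.
Reference: AP of size 6 gives K = 11/6 ≈ 1.8333; a fully generic set of size 6 gives K ≈ 3.5000.

|A| = 6, |A + A| = 11, K = 11/6.


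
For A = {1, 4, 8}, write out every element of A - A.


A - A = {a - a' : a, a' ∈ A}.
Compute a - a' for each ordered pair (a, a'):
a = 1: 1-1=0, 1-4=-3, 1-8=-7
a = 4: 4-1=3, 4-4=0, 4-8=-4
a = 8: 8-1=7, 8-4=4, 8-8=0
Collecting distinct values (and noting 0 appears from a-a):
A - A = {-7, -4, -3, 0, 3, 4, 7}
|A - A| = 7

A - A = {-7, -4, -3, 0, 3, 4, 7}


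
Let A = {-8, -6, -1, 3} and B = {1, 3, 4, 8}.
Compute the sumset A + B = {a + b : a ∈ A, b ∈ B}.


A + B = {a + b : a ∈ A, b ∈ B}.
Enumerate all |A|·|B| = 4·4 = 16 pairs (a, b) and collect distinct sums.
a = -8: -8+1=-7, -8+3=-5, -8+4=-4, -8+8=0
a = -6: -6+1=-5, -6+3=-3, -6+4=-2, -6+8=2
a = -1: -1+1=0, -1+3=2, -1+4=3, -1+8=7
a = 3: 3+1=4, 3+3=6, 3+4=7, 3+8=11
Collecting distinct sums: A + B = {-7, -5, -4, -3, -2, 0, 2, 3, 4, 6, 7, 11}
|A + B| = 12

A + B = {-7, -5, -4, -3, -2, 0, 2, 3, 4, 6, 7, 11}


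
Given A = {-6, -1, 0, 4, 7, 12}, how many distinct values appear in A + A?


A + A = {a + a' : a, a' ∈ A}; |A| = 6.
General bounds: 2|A| - 1 ≤ |A + A| ≤ |A|(|A|+1)/2, i.e. 11 ≤ |A + A| ≤ 21.
Lower bound 2|A|-1 is attained iff A is an arithmetic progression.
Enumerate sums a + a' for a ≤ a' (symmetric, so this suffices):
a = -6: -6+-6=-12, -6+-1=-7, -6+0=-6, -6+4=-2, -6+7=1, -6+12=6
a = -1: -1+-1=-2, -1+0=-1, -1+4=3, -1+7=6, -1+12=11
a = 0: 0+0=0, 0+4=4, 0+7=7, 0+12=12
a = 4: 4+4=8, 4+7=11, 4+12=16
a = 7: 7+7=14, 7+12=19
a = 12: 12+12=24
Distinct sums: {-12, -7, -6, -2, -1, 0, 1, 3, 4, 6, 7, 8, 11, 12, 14, 16, 19, 24}
|A + A| = 18

|A + A| = 18


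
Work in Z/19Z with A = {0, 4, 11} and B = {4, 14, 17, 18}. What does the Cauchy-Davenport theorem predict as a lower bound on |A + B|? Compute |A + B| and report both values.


Cauchy-Davenport: |A + B| ≥ min(p, |A| + |B| - 1) for A, B nonempty in Z/pZ.
|A| = 3, |B| = 4, p = 19.
CD lower bound = min(19, 3 + 4 - 1) = min(19, 6) = 6.
Compute A + B mod 19 directly:
a = 0: 0+4=4, 0+14=14, 0+17=17, 0+18=18
a = 4: 4+4=8, 4+14=18, 4+17=2, 4+18=3
a = 11: 11+4=15, 11+14=6, 11+17=9, 11+18=10
A + B = {2, 3, 4, 6, 8, 9, 10, 14, 15, 17, 18}, so |A + B| = 11.
Verify: 11 ≥ 6? Yes ✓.

CD lower bound = 6, actual |A + B| = 11.


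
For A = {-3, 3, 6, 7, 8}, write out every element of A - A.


A - A = {a - a' : a, a' ∈ A}.
Compute a - a' for each ordered pair (a, a'):
a = -3: -3--3=0, -3-3=-6, -3-6=-9, -3-7=-10, -3-8=-11
a = 3: 3--3=6, 3-3=0, 3-6=-3, 3-7=-4, 3-8=-5
a = 6: 6--3=9, 6-3=3, 6-6=0, 6-7=-1, 6-8=-2
a = 7: 7--3=10, 7-3=4, 7-6=1, 7-7=0, 7-8=-1
a = 8: 8--3=11, 8-3=5, 8-6=2, 8-7=1, 8-8=0
Collecting distinct values (and noting 0 appears from a-a):
A - A = {-11, -10, -9, -6, -5, -4, -3, -2, -1, 0, 1, 2, 3, 4, 5, 6, 9, 10, 11}
|A - A| = 19

A - A = {-11, -10, -9, -6, -5, -4, -3, -2, -1, 0, 1, 2, 3, 4, 5, 6, 9, 10, 11}


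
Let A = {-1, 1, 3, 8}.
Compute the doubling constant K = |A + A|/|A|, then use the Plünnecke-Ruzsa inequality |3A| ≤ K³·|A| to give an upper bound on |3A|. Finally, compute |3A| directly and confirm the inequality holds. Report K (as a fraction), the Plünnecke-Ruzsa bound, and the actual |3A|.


|A| = 4.
Step 1: Compute A + A by enumerating all 16 pairs.
A + A = {-2, 0, 2, 4, 6, 7, 9, 11, 16}, so |A + A| = 9.
Step 2: Doubling constant K = |A + A|/|A| = 9/4 = 9/4 ≈ 2.2500.
Step 3: Plünnecke-Ruzsa gives |3A| ≤ K³·|A| = (2.2500)³ · 4 ≈ 45.5625.
Step 4: Compute 3A = A + A + A directly by enumerating all triples (a,b,c) ∈ A³; |3A| = 16.
Step 5: Check 16 ≤ 45.5625? Yes ✓.

K = 9/4, Plünnecke-Ruzsa bound K³|A| ≈ 45.5625, |3A| = 16, inequality holds.


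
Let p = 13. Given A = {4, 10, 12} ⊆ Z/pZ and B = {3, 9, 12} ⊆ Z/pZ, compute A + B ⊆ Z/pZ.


Work in Z/13Z: reduce every sum a + b modulo 13.
Enumerate all 9 pairs:
a = 4: 4+3=7, 4+9=0, 4+12=3
a = 10: 10+3=0, 10+9=6, 10+12=9
a = 12: 12+3=2, 12+9=8, 12+12=11
Distinct residues collected: {0, 2, 3, 6, 7, 8, 9, 11}
|A + B| = 8 (out of 13 total residues).

A + B = {0, 2, 3, 6, 7, 8, 9, 11}


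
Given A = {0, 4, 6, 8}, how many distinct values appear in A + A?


A + A = {a + a' : a, a' ∈ A}; |A| = 4.
General bounds: 2|A| - 1 ≤ |A + A| ≤ |A|(|A|+1)/2, i.e. 7 ≤ |A + A| ≤ 10.
Lower bound 2|A|-1 is attained iff A is an arithmetic progression.
Enumerate sums a + a' for a ≤ a' (symmetric, so this suffices):
a = 0: 0+0=0, 0+4=4, 0+6=6, 0+8=8
a = 4: 4+4=8, 4+6=10, 4+8=12
a = 6: 6+6=12, 6+8=14
a = 8: 8+8=16
Distinct sums: {0, 4, 6, 8, 10, 12, 14, 16}
|A + A| = 8

|A + A| = 8


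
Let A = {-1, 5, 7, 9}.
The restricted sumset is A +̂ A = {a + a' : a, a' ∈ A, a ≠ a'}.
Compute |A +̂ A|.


Restricted sumset: A +̂ A = {a + a' : a ∈ A, a' ∈ A, a ≠ a'}.
Equivalently, take A + A and drop any sum 2a that is achievable ONLY as a + a for a ∈ A (i.e. sums representable only with equal summands).
Enumerate pairs (a, a') with a < a' (symmetric, so each unordered pair gives one sum; this covers all a ≠ a'):
  -1 + 5 = 4
  -1 + 7 = 6
  -1 + 9 = 8
  5 + 7 = 12
  5 + 9 = 14
  7 + 9 = 16
Collected distinct sums: {4, 6, 8, 12, 14, 16}
|A +̂ A| = 6
(Reference bound: |A +̂ A| ≥ 2|A| - 3 for |A| ≥ 2, with |A| = 4 giving ≥ 5.)

|A +̂ A| = 6


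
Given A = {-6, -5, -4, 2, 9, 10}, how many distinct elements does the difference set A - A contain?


A - A = {a - a' : a, a' ∈ A}; |A| = 6.
Bounds: 2|A|-1 ≤ |A - A| ≤ |A|² - |A| + 1, i.e. 11 ≤ |A - A| ≤ 31.
Note: 0 ∈ A - A always (from a - a). The set is symmetric: if d ∈ A - A then -d ∈ A - A.
Enumerate nonzero differences d = a - a' with a > a' (then include -d):
Positive differences: {1, 2, 6, 7, 8, 13, 14, 15, 16}
Full difference set: {0} ∪ (positive diffs) ∪ (negative diffs).
|A - A| = 1 + 2·9 = 19 (matches direct enumeration: 19).

|A - A| = 19


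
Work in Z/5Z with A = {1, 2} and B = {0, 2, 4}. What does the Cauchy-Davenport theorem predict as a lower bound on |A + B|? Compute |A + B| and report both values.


Cauchy-Davenport: |A + B| ≥ min(p, |A| + |B| - 1) for A, B nonempty in Z/pZ.
|A| = 2, |B| = 3, p = 5.
CD lower bound = min(5, 2 + 3 - 1) = min(5, 4) = 4.
Compute A + B mod 5 directly:
a = 1: 1+0=1, 1+2=3, 1+4=0
a = 2: 2+0=2, 2+2=4, 2+4=1
A + B = {0, 1, 2, 3, 4}, so |A + B| = 5.
Verify: 5 ≥ 4? Yes ✓.

CD lower bound = 4, actual |A + B| = 5.


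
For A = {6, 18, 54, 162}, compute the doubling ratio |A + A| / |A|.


|A| = 4.
Compute A + A by enumerating all 16 pairs.
A + A = {12, 24, 36, 60, 72, 108, 168, 180, 216, 324}, so |A + A| = 10.
K = |A + A| / |A| = 10/4 = 5/2 ≈ 2.5000.
Reference: AP of size 4 gives K = 7/4 ≈ 1.7500; a fully generic set of size 4 gives K ≈ 2.5000.

|A| = 4, |A + A| = 10, K = 10/4 = 5/2.


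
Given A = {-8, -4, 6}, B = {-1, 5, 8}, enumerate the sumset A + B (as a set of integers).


A + B = {a + b : a ∈ A, b ∈ B}.
Enumerate all |A|·|B| = 3·3 = 9 pairs (a, b) and collect distinct sums.
a = -8: -8+-1=-9, -8+5=-3, -8+8=0
a = -4: -4+-1=-5, -4+5=1, -4+8=4
a = 6: 6+-1=5, 6+5=11, 6+8=14
Collecting distinct sums: A + B = {-9, -5, -3, 0, 1, 4, 5, 11, 14}
|A + B| = 9

A + B = {-9, -5, -3, 0, 1, 4, 5, 11, 14}


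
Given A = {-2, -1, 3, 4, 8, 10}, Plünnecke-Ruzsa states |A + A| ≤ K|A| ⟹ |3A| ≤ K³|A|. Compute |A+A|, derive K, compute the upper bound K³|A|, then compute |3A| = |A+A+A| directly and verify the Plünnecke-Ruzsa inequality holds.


|A| = 6.
Step 1: Compute A + A by enumerating all 36 pairs.
A + A = {-4, -3, -2, 1, 2, 3, 6, 7, 8, 9, 11, 12, 13, 14, 16, 18, 20}, so |A + A| = 17.
Step 2: Doubling constant K = |A + A|/|A| = 17/6 = 17/6 ≈ 2.8333.
Step 3: Plünnecke-Ruzsa gives |3A| ≤ K³·|A| = (2.8333)³ · 6 ≈ 136.4722.
Step 4: Compute 3A = A + A + A directly by enumerating all triples (a,b,c) ∈ A³; |3A| = 32.
Step 5: Check 32 ≤ 136.4722? Yes ✓.

K = 17/6, Plünnecke-Ruzsa bound K³|A| ≈ 136.4722, |3A| = 32, inequality holds.


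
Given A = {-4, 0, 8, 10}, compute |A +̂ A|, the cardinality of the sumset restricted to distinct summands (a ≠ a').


Restricted sumset: A +̂ A = {a + a' : a ∈ A, a' ∈ A, a ≠ a'}.
Equivalently, take A + A and drop any sum 2a that is achievable ONLY as a + a for a ∈ A (i.e. sums representable only with equal summands).
Enumerate pairs (a, a') with a < a' (symmetric, so each unordered pair gives one sum; this covers all a ≠ a'):
  -4 + 0 = -4
  -4 + 8 = 4
  -4 + 10 = 6
  0 + 8 = 8
  0 + 10 = 10
  8 + 10 = 18
Collected distinct sums: {-4, 4, 6, 8, 10, 18}
|A +̂ A| = 6
(Reference bound: |A +̂ A| ≥ 2|A| - 3 for |A| ≥ 2, with |A| = 4 giving ≥ 5.)

|A +̂ A| = 6


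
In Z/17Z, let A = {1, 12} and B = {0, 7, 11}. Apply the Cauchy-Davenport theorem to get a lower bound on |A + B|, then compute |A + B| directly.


Cauchy-Davenport: |A + B| ≥ min(p, |A| + |B| - 1) for A, B nonempty in Z/pZ.
|A| = 2, |B| = 3, p = 17.
CD lower bound = min(17, 2 + 3 - 1) = min(17, 4) = 4.
Compute A + B mod 17 directly:
a = 1: 1+0=1, 1+7=8, 1+11=12
a = 12: 12+0=12, 12+7=2, 12+11=6
A + B = {1, 2, 6, 8, 12}, so |A + B| = 5.
Verify: 5 ≥ 4? Yes ✓.

CD lower bound = 4, actual |A + B| = 5.


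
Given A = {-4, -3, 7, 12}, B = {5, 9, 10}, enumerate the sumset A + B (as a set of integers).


A + B = {a + b : a ∈ A, b ∈ B}.
Enumerate all |A|·|B| = 4·3 = 12 pairs (a, b) and collect distinct sums.
a = -4: -4+5=1, -4+9=5, -4+10=6
a = -3: -3+5=2, -3+9=6, -3+10=7
a = 7: 7+5=12, 7+9=16, 7+10=17
a = 12: 12+5=17, 12+9=21, 12+10=22
Collecting distinct sums: A + B = {1, 2, 5, 6, 7, 12, 16, 17, 21, 22}
|A + B| = 10

A + B = {1, 2, 5, 6, 7, 12, 16, 17, 21, 22}


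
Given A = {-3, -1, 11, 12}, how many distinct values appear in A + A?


A + A = {a + a' : a, a' ∈ A}; |A| = 4.
General bounds: 2|A| - 1 ≤ |A + A| ≤ |A|(|A|+1)/2, i.e. 7 ≤ |A + A| ≤ 10.
Lower bound 2|A|-1 is attained iff A is an arithmetic progression.
Enumerate sums a + a' for a ≤ a' (symmetric, so this suffices):
a = -3: -3+-3=-6, -3+-1=-4, -3+11=8, -3+12=9
a = -1: -1+-1=-2, -1+11=10, -1+12=11
a = 11: 11+11=22, 11+12=23
a = 12: 12+12=24
Distinct sums: {-6, -4, -2, 8, 9, 10, 11, 22, 23, 24}
|A + A| = 10

|A + A| = 10


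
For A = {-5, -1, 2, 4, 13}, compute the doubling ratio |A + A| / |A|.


|A| = 5.
Compute A + A by enumerating all 25 pairs.
A + A = {-10, -6, -3, -2, -1, 1, 3, 4, 6, 8, 12, 15, 17, 26}, so |A + A| = 14.
K = |A + A| / |A| = 14/5 (already in lowest terms) ≈ 2.8000.
Reference: AP of size 5 gives K = 9/5 ≈ 1.8000; a fully generic set of size 5 gives K ≈ 3.0000.

|A| = 5, |A + A| = 14, K = 14/5.


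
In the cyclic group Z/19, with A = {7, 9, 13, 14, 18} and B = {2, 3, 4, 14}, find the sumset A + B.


Work in Z/19Z: reduce every sum a + b modulo 19.
Enumerate all 20 pairs:
a = 7: 7+2=9, 7+3=10, 7+4=11, 7+14=2
a = 9: 9+2=11, 9+3=12, 9+4=13, 9+14=4
a = 13: 13+2=15, 13+3=16, 13+4=17, 13+14=8
a = 14: 14+2=16, 14+3=17, 14+4=18, 14+14=9
a = 18: 18+2=1, 18+3=2, 18+4=3, 18+14=13
Distinct residues collected: {1, 2, 3, 4, 8, 9, 10, 11, 12, 13, 15, 16, 17, 18}
|A + B| = 14 (out of 19 total residues).

A + B = {1, 2, 3, 4, 8, 9, 10, 11, 12, 13, 15, 16, 17, 18}


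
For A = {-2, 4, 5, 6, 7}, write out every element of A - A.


A - A = {a - a' : a, a' ∈ A}.
Compute a - a' for each ordered pair (a, a'):
a = -2: -2--2=0, -2-4=-6, -2-5=-7, -2-6=-8, -2-7=-9
a = 4: 4--2=6, 4-4=0, 4-5=-1, 4-6=-2, 4-7=-3
a = 5: 5--2=7, 5-4=1, 5-5=0, 5-6=-1, 5-7=-2
a = 6: 6--2=8, 6-4=2, 6-5=1, 6-6=0, 6-7=-1
a = 7: 7--2=9, 7-4=3, 7-5=2, 7-6=1, 7-7=0
Collecting distinct values (and noting 0 appears from a-a):
A - A = {-9, -8, -7, -6, -3, -2, -1, 0, 1, 2, 3, 6, 7, 8, 9}
|A - A| = 15

A - A = {-9, -8, -7, -6, -3, -2, -1, 0, 1, 2, 3, 6, 7, 8, 9}


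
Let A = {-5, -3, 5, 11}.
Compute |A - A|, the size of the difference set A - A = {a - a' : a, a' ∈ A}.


A - A = {a - a' : a, a' ∈ A}; |A| = 4.
Bounds: 2|A|-1 ≤ |A - A| ≤ |A|² - |A| + 1, i.e. 7 ≤ |A - A| ≤ 13.
Note: 0 ∈ A - A always (from a - a). The set is symmetric: if d ∈ A - A then -d ∈ A - A.
Enumerate nonzero differences d = a - a' with a > a' (then include -d):
Positive differences: {2, 6, 8, 10, 14, 16}
Full difference set: {0} ∪ (positive diffs) ∪ (negative diffs).
|A - A| = 1 + 2·6 = 13 (matches direct enumeration: 13).

|A - A| = 13


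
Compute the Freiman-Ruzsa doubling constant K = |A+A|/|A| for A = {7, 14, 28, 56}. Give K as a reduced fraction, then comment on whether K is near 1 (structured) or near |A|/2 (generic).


|A| = 4.
Compute A + A by enumerating all 16 pairs.
A + A = {14, 21, 28, 35, 42, 56, 63, 70, 84, 112}, so |A + A| = 10.
K = |A + A| / |A| = 10/4 = 5/2 ≈ 2.5000.
Reference: AP of size 4 gives K = 7/4 ≈ 1.7500; a fully generic set of size 4 gives K ≈ 2.5000.

|A| = 4, |A + A| = 10, K = 10/4 = 5/2.


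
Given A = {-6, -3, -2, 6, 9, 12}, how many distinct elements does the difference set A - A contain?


A - A = {a - a' : a, a' ∈ A}; |A| = 6.
Bounds: 2|A|-1 ≤ |A - A| ≤ |A|² - |A| + 1, i.e. 11 ≤ |A - A| ≤ 31.
Note: 0 ∈ A - A always (from a - a). The set is symmetric: if d ∈ A - A then -d ∈ A - A.
Enumerate nonzero differences d = a - a' with a > a' (then include -d):
Positive differences: {1, 3, 4, 6, 8, 9, 11, 12, 14, 15, 18}
Full difference set: {0} ∪ (positive diffs) ∪ (negative diffs).
|A - A| = 1 + 2·11 = 23 (matches direct enumeration: 23).

|A - A| = 23


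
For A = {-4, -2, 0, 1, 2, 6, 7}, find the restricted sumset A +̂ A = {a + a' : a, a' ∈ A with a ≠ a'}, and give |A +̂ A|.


Restricted sumset: A +̂ A = {a + a' : a ∈ A, a' ∈ A, a ≠ a'}.
Equivalently, take A + A and drop any sum 2a that is achievable ONLY as a + a for a ∈ A (i.e. sums representable only with equal summands).
Enumerate pairs (a, a') with a < a' (symmetric, so each unordered pair gives one sum; this covers all a ≠ a'):
  -4 + -2 = -6
  -4 + 0 = -4
  -4 + 1 = -3
  -4 + 2 = -2
  -4 + 6 = 2
  -4 + 7 = 3
  -2 + 0 = -2
  -2 + 1 = -1
  -2 + 2 = 0
  -2 + 6 = 4
  -2 + 7 = 5
  0 + 1 = 1
  0 + 2 = 2
  0 + 6 = 6
  0 + 7 = 7
  1 + 2 = 3
  1 + 6 = 7
  1 + 7 = 8
  2 + 6 = 8
  2 + 7 = 9
  6 + 7 = 13
Collected distinct sums: {-6, -4, -3, -2, -1, 0, 1, 2, 3, 4, 5, 6, 7, 8, 9, 13}
|A +̂ A| = 16
(Reference bound: |A +̂ A| ≥ 2|A| - 3 for |A| ≥ 2, with |A| = 7 giving ≥ 11.)

|A +̂ A| = 16


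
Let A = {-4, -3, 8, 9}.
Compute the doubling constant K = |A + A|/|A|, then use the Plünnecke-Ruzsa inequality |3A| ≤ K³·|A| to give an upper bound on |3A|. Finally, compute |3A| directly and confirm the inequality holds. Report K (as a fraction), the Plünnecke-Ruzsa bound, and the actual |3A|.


|A| = 4.
Step 1: Compute A + A by enumerating all 16 pairs.
A + A = {-8, -7, -6, 4, 5, 6, 16, 17, 18}, so |A + A| = 9.
Step 2: Doubling constant K = |A + A|/|A| = 9/4 = 9/4 ≈ 2.2500.
Step 3: Plünnecke-Ruzsa gives |3A| ≤ K³·|A| = (2.2500)³ · 4 ≈ 45.5625.
Step 4: Compute 3A = A + A + A directly by enumerating all triples (a,b,c) ∈ A³; |3A| = 16.
Step 5: Check 16 ≤ 45.5625? Yes ✓.

K = 9/4, Plünnecke-Ruzsa bound K³|A| ≈ 45.5625, |3A| = 16, inequality holds.


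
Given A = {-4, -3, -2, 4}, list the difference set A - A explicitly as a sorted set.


A - A = {a - a' : a, a' ∈ A}.
Compute a - a' for each ordered pair (a, a'):
a = -4: -4--4=0, -4--3=-1, -4--2=-2, -4-4=-8
a = -3: -3--4=1, -3--3=0, -3--2=-1, -3-4=-7
a = -2: -2--4=2, -2--3=1, -2--2=0, -2-4=-6
a = 4: 4--4=8, 4--3=7, 4--2=6, 4-4=0
Collecting distinct values (and noting 0 appears from a-a):
A - A = {-8, -7, -6, -2, -1, 0, 1, 2, 6, 7, 8}
|A - A| = 11

A - A = {-8, -7, -6, -2, -1, 0, 1, 2, 6, 7, 8}


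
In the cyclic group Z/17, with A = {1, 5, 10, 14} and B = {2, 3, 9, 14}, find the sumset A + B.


Work in Z/17Z: reduce every sum a + b modulo 17.
Enumerate all 16 pairs:
a = 1: 1+2=3, 1+3=4, 1+9=10, 1+14=15
a = 5: 5+2=7, 5+3=8, 5+9=14, 5+14=2
a = 10: 10+2=12, 10+3=13, 10+9=2, 10+14=7
a = 14: 14+2=16, 14+3=0, 14+9=6, 14+14=11
Distinct residues collected: {0, 2, 3, 4, 6, 7, 8, 10, 11, 12, 13, 14, 15, 16}
|A + B| = 14 (out of 17 total residues).

A + B = {0, 2, 3, 4, 6, 7, 8, 10, 11, 12, 13, 14, 15, 16}


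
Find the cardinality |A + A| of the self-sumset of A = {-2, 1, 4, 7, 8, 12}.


A + A = {a + a' : a, a' ∈ A}; |A| = 6.
General bounds: 2|A| - 1 ≤ |A + A| ≤ |A|(|A|+1)/2, i.e. 11 ≤ |A + A| ≤ 21.
Lower bound 2|A|-1 is attained iff A is an arithmetic progression.
Enumerate sums a + a' for a ≤ a' (symmetric, so this suffices):
a = -2: -2+-2=-4, -2+1=-1, -2+4=2, -2+7=5, -2+8=6, -2+12=10
a = 1: 1+1=2, 1+4=5, 1+7=8, 1+8=9, 1+12=13
a = 4: 4+4=8, 4+7=11, 4+8=12, 4+12=16
a = 7: 7+7=14, 7+8=15, 7+12=19
a = 8: 8+8=16, 8+12=20
a = 12: 12+12=24
Distinct sums: {-4, -1, 2, 5, 6, 8, 9, 10, 11, 12, 13, 14, 15, 16, 19, 20, 24}
|A + A| = 17

|A + A| = 17


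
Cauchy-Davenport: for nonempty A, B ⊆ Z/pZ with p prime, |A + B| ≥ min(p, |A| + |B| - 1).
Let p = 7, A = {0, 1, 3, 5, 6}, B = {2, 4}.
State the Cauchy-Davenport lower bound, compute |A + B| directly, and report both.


Cauchy-Davenport: |A + B| ≥ min(p, |A| + |B| - 1) for A, B nonempty in Z/pZ.
|A| = 5, |B| = 2, p = 7.
CD lower bound = min(7, 5 + 2 - 1) = min(7, 6) = 6.
Compute A + B mod 7 directly:
a = 0: 0+2=2, 0+4=4
a = 1: 1+2=3, 1+4=5
a = 3: 3+2=5, 3+4=0
a = 5: 5+2=0, 5+4=2
a = 6: 6+2=1, 6+4=3
A + B = {0, 1, 2, 3, 4, 5}, so |A + B| = 6.
Verify: 6 ≥ 6? Yes ✓.

CD lower bound = 6, actual |A + B| = 6.


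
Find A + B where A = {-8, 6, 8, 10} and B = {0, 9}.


A + B = {a + b : a ∈ A, b ∈ B}.
Enumerate all |A|·|B| = 4·2 = 8 pairs (a, b) and collect distinct sums.
a = -8: -8+0=-8, -8+9=1
a = 6: 6+0=6, 6+9=15
a = 8: 8+0=8, 8+9=17
a = 10: 10+0=10, 10+9=19
Collecting distinct sums: A + B = {-8, 1, 6, 8, 10, 15, 17, 19}
|A + B| = 8

A + B = {-8, 1, 6, 8, 10, 15, 17, 19}


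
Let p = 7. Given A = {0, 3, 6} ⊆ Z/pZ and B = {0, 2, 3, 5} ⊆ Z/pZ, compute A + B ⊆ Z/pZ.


Work in Z/7Z: reduce every sum a + b modulo 7.
Enumerate all 12 pairs:
a = 0: 0+0=0, 0+2=2, 0+3=3, 0+5=5
a = 3: 3+0=3, 3+2=5, 3+3=6, 3+5=1
a = 6: 6+0=6, 6+2=1, 6+3=2, 6+5=4
Distinct residues collected: {0, 1, 2, 3, 4, 5, 6}
|A + B| = 7 (out of 7 total residues).

A + B = {0, 1, 2, 3, 4, 5, 6}


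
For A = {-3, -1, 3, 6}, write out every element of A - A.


A - A = {a - a' : a, a' ∈ A}.
Compute a - a' for each ordered pair (a, a'):
a = -3: -3--3=0, -3--1=-2, -3-3=-6, -3-6=-9
a = -1: -1--3=2, -1--1=0, -1-3=-4, -1-6=-7
a = 3: 3--3=6, 3--1=4, 3-3=0, 3-6=-3
a = 6: 6--3=9, 6--1=7, 6-3=3, 6-6=0
Collecting distinct values (and noting 0 appears from a-a):
A - A = {-9, -7, -6, -4, -3, -2, 0, 2, 3, 4, 6, 7, 9}
|A - A| = 13

A - A = {-9, -7, -6, -4, -3, -2, 0, 2, 3, 4, 6, 7, 9}


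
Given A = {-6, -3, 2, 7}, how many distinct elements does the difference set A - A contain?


A - A = {a - a' : a, a' ∈ A}; |A| = 4.
Bounds: 2|A|-1 ≤ |A - A| ≤ |A|² - |A| + 1, i.e. 7 ≤ |A - A| ≤ 13.
Note: 0 ∈ A - A always (from a - a). The set is symmetric: if d ∈ A - A then -d ∈ A - A.
Enumerate nonzero differences d = a - a' with a > a' (then include -d):
Positive differences: {3, 5, 8, 10, 13}
Full difference set: {0} ∪ (positive diffs) ∪ (negative diffs).
|A - A| = 1 + 2·5 = 11 (matches direct enumeration: 11).

|A - A| = 11


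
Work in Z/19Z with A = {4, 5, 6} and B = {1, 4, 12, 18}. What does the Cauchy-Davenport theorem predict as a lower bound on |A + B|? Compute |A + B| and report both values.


Cauchy-Davenport: |A + B| ≥ min(p, |A| + |B| - 1) for A, B nonempty in Z/pZ.
|A| = 3, |B| = 4, p = 19.
CD lower bound = min(19, 3 + 4 - 1) = min(19, 6) = 6.
Compute A + B mod 19 directly:
a = 4: 4+1=5, 4+4=8, 4+12=16, 4+18=3
a = 5: 5+1=6, 5+4=9, 5+12=17, 5+18=4
a = 6: 6+1=7, 6+4=10, 6+12=18, 6+18=5
A + B = {3, 4, 5, 6, 7, 8, 9, 10, 16, 17, 18}, so |A + B| = 11.
Verify: 11 ≥ 6? Yes ✓.

CD lower bound = 6, actual |A + B| = 11.


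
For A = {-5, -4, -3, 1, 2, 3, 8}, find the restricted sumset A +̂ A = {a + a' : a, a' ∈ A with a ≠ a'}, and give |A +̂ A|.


Restricted sumset: A +̂ A = {a + a' : a ∈ A, a' ∈ A, a ≠ a'}.
Equivalently, take A + A and drop any sum 2a that is achievable ONLY as a + a for a ∈ A (i.e. sums representable only with equal summands).
Enumerate pairs (a, a') with a < a' (symmetric, so each unordered pair gives one sum; this covers all a ≠ a'):
  -5 + -4 = -9
  -5 + -3 = -8
  -5 + 1 = -4
  -5 + 2 = -3
  -5 + 3 = -2
  -5 + 8 = 3
  -4 + -3 = -7
  -4 + 1 = -3
  -4 + 2 = -2
  -4 + 3 = -1
  -4 + 8 = 4
  -3 + 1 = -2
  -3 + 2 = -1
  -3 + 3 = 0
  -3 + 8 = 5
  1 + 2 = 3
  1 + 3 = 4
  1 + 8 = 9
  2 + 3 = 5
  2 + 8 = 10
  3 + 8 = 11
Collected distinct sums: {-9, -8, -7, -4, -3, -2, -1, 0, 3, 4, 5, 9, 10, 11}
|A +̂ A| = 14
(Reference bound: |A +̂ A| ≥ 2|A| - 3 for |A| ≥ 2, with |A| = 7 giving ≥ 11.)

|A +̂ A| = 14


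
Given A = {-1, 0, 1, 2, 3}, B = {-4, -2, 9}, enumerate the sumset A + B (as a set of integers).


A + B = {a + b : a ∈ A, b ∈ B}.
Enumerate all |A|·|B| = 5·3 = 15 pairs (a, b) and collect distinct sums.
a = -1: -1+-4=-5, -1+-2=-3, -1+9=8
a = 0: 0+-4=-4, 0+-2=-2, 0+9=9
a = 1: 1+-4=-3, 1+-2=-1, 1+9=10
a = 2: 2+-4=-2, 2+-2=0, 2+9=11
a = 3: 3+-4=-1, 3+-2=1, 3+9=12
Collecting distinct sums: A + B = {-5, -4, -3, -2, -1, 0, 1, 8, 9, 10, 11, 12}
|A + B| = 12

A + B = {-5, -4, -3, -2, -1, 0, 1, 8, 9, 10, 11, 12}


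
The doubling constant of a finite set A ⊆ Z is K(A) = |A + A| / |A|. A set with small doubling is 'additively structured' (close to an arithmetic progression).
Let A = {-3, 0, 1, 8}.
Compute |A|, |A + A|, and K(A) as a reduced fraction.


|A| = 4.
Compute A + A by enumerating all 16 pairs.
A + A = {-6, -3, -2, 0, 1, 2, 5, 8, 9, 16}, so |A + A| = 10.
K = |A + A| / |A| = 10/4 = 5/2 ≈ 2.5000.
Reference: AP of size 4 gives K = 7/4 ≈ 1.7500; a fully generic set of size 4 gives K ≈ 2.5000.

|A| = 4, |A + A| = 10, K = 10/4 = 5/2.
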